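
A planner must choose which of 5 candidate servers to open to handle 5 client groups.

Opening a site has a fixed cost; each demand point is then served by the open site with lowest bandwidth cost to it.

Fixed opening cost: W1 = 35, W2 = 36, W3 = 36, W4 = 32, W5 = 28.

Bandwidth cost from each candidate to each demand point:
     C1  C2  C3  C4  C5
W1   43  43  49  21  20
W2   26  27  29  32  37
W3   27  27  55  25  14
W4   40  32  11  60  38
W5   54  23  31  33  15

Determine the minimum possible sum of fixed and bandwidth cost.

Open {W3, W4}: assign each demand point to its cheapest open site.
  C1→W3 27, C2→W3 27, C3→W4 11, C4→W3 25, C5→W3 14
  bandwidth cost 104, fixed 68 → total 172.
Compare {W4, W5}: bandwidth cost 122 + fixed 60 = 182.
Compare {W3}: bandwidth cost 148 + fixed 36 = 184.
Compare {W5}: bandwidth cost 156 + fixed 28 = 184.
All other subsets cost ≥ 182. Minimum total cost: 172.

172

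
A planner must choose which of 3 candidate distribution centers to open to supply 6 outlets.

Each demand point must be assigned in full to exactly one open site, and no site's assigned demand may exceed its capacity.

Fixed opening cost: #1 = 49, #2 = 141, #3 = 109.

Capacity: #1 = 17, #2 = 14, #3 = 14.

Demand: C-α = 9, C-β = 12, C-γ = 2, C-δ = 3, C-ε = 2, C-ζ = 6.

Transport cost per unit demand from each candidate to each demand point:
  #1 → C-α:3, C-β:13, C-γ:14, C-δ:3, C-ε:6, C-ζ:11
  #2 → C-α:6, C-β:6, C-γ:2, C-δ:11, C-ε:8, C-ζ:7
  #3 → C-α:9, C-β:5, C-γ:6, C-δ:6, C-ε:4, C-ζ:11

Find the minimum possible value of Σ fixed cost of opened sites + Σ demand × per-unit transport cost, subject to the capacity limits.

449

Open {#1, #2, #3}; cheapest assignment that respects the capacities:
  #1 (cap 17, load 12): C-α, C-δ — cost 9×3 + 3×3 = 36
  #2 (cap 14, load 8): C-γ, C-ζ — cost 2×2 + 6×7 = 46
  #3 (cap 14, load 14): C-β, C-ε — cost 12×5 + 2×4 = 68
  Shipping 150, fixed 299 → total 449.
  Any other capacity-feasible assignment to {#1, #2, #3} ships for at least 150.
Total demand is 34 and no other set of sites has combined capacity ≥ 34, so {#1, #2, #3} is the only feasible choice of open sites. Minimum: 449.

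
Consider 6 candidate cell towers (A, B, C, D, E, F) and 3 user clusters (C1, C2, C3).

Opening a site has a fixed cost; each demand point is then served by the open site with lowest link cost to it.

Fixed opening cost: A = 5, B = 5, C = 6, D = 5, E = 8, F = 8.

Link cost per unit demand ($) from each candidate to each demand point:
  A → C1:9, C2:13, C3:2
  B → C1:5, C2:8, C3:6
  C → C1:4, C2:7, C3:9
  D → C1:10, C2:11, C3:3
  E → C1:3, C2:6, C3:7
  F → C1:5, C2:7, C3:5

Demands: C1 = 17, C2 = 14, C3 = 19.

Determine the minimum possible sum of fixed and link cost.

186

Open {A, E}: assign each demand point to its cheapest open site.
  C1→E 17×3=51, C2→E 14×6=84, C3→A 19×2=38
  link cost 173, fixed 13 → total 186.
Compare {A, B, E}: link cost 173 + fixed 18 = 191.
Compare {A, D, E}: link cost 173 + fixed 18 = 191.
Compare {A, C, E}: link cost 173 + fixed 19 = 192.
All other subsets cost ≥ 191. Minimum total cost: 186.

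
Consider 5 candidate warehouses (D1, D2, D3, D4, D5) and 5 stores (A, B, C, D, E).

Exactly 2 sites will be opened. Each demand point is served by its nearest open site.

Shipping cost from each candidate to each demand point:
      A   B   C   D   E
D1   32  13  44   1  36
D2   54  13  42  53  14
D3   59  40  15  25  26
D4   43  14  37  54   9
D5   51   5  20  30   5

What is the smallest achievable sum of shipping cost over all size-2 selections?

Open {D1, D5}.
  A→D1 32, B→D5 5, C→D5 20, D→D1 1, E→D5 5  ⇒ total 63.
Compare {D1, D3}: total 87.
Compare {D1, D4}: total 92.
No size-2 selection does better; minimum is 63.

63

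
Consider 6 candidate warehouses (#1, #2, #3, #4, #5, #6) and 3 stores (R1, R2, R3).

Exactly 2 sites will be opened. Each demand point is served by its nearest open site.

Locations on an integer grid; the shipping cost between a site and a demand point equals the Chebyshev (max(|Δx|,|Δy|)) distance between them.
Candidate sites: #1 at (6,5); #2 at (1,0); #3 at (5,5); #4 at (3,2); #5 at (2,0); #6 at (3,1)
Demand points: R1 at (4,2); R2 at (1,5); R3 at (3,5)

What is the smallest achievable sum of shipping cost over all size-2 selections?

Open {#3, #4}.
  R1→#4 1, R2→#4 3, R3→#3 2  ⇒ total 6.
Compare {#1, #4}: total 7.
Compare {#2, #4}: total 7.
No size-2 selection does better; minimum is 6.

6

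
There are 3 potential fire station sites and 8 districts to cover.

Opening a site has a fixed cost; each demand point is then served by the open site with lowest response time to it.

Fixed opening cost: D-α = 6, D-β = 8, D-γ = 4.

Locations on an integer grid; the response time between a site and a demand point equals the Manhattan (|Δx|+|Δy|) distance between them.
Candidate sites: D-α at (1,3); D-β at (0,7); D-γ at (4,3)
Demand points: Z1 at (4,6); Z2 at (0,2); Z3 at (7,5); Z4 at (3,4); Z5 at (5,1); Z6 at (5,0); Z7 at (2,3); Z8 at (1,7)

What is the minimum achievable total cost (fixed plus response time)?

34

Open {D-α, D-γ}: assign each demand point to its cheapest open site.
  Z1→D-γ 3, Z2→D-α 2, Z3→D-γ 5, Z4→D-γ 2, Z5→D-γ 3, Z6→D-γ 4, Z7→D-α 1, Z8→D-α 4
  response time 24, fixed 10 → total 34.
Compare {D-γ}: response time 31 + fixed 4 = 35.
Compare {D-β, D-γ}: response time 25 + fixed 12 = 37.
Compare {D-α, D-β, D-γ}: response time 21 + fixed 18 = 39.
All other subsets cost ≥ 35. Minimum total cost: 34.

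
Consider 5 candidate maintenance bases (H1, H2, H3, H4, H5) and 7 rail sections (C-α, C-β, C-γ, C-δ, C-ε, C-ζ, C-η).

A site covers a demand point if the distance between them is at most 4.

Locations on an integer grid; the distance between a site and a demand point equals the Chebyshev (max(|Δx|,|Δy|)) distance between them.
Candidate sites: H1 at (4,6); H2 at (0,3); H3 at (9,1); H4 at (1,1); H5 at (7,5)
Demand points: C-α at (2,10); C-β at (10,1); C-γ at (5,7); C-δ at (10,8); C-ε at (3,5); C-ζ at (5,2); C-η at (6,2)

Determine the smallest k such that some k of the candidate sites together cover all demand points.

Coverage sets (demand points within 4 of each site):
  H1: {C-α, C-γ, C-ε, C-ζ, C-η}
  H2: {C-ε}
  H3: {C-β, C-ζ, C-η}
  H4: {C-ε, C-ζ}
  H5: {C-β, C-γ, C-δ, C-ε, C-ζ, C-η}
No single site covers all 7 demand points.
But {H1, H5} covers everything, so the minimum is 2.

2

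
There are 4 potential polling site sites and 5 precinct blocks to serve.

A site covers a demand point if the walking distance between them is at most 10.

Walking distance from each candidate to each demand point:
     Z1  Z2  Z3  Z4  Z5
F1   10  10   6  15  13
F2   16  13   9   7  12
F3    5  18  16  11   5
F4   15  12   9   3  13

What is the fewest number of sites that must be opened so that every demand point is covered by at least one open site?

Coverage sets (demand points within 10 of each site):
  F1: {Z1, Z2, Z3}
  F2: {Z3, Z4}
  F3: {Z1, Z5}
  F4: {Z3, Z4}
No 2 sites suffice: every size-2 union leaves at least one demand point uncovered.
But {F1, F2, F3} covers everything, so the minimum is 3.

3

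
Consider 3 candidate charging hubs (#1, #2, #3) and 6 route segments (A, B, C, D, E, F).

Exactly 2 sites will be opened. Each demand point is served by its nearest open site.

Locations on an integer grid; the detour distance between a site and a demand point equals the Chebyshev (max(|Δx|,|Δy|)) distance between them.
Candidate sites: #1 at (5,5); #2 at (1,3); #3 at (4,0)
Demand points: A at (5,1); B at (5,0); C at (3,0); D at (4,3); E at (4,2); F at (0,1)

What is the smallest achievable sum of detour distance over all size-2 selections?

10

Open {#2, #3}.
  A→#3 1, B→#3 1, C→#3 1, D→#2 3, E→#3 2, F→#2 2  ⇒ total 10.
Compare {#1, #3}: total 11.
Compare {#1, #2}: total 18.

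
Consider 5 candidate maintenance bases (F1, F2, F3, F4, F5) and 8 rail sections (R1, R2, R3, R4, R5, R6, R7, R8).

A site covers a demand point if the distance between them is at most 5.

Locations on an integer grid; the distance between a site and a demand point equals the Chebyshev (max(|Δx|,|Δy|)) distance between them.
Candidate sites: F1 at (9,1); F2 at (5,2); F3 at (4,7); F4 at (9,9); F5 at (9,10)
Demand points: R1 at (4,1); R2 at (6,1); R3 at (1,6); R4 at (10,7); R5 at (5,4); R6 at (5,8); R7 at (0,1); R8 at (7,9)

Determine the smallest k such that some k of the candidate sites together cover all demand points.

Coverage sets (demand points within 5 of each site):
  F1: {R1, R2, R5}
  F2: {R1, R2, R3, R4, R5, R7}
  F3: {R3, R5, R6, R8}
  F4: {R4, R5, R6, R8}
  F5: {R4, R6, R8}
No single site covers all 8 demand points.
But {F2, F3} covers everything, so the minimum is 2.

2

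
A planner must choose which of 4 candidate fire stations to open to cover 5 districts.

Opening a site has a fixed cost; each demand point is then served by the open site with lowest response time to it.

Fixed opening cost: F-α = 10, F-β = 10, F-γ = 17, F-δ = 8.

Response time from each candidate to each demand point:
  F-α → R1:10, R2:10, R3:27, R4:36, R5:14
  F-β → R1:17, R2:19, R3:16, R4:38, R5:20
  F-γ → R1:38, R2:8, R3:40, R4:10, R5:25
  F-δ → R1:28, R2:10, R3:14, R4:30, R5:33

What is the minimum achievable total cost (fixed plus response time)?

Open {F-α, F-γ, F-δ}: assign each demand point to its cheapest open site.
  R1→F-α 10, R2→F-γ 8, R3→F-δ 14, R4→F-γ 10, R5→F-α 14
  response time 56, fixed 35 → total 91.
Compare {F-α, F-β, F-γ}: response time 58 + fixed 37 = 95.
Compare {F-α, F-γ}: response time 69 + fixed 27 = 96.
Compare {F-α, F-δ}: response time 78 + fixed 18 = 96.
All other subsets cost ≥ 95. Minimum total cost: 91.

91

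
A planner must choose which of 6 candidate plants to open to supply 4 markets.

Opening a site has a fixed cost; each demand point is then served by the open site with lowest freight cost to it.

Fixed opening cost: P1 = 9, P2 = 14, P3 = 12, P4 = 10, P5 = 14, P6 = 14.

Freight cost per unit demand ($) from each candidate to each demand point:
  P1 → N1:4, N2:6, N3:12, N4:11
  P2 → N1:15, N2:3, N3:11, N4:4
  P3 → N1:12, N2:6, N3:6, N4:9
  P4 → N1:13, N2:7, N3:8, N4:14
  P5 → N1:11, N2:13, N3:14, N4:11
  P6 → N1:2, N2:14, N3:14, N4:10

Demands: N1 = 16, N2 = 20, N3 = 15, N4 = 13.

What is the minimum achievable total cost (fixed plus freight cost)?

274

Open {P2, P3, P6}: assign each demand point to its cheapest open site.
  N1→P6 16×2=32, N2→P2 20×3=60, N3→P3 15×6=90, N4→P2 13×4=52
  freight cost 234, fixed 40 → total 274.
Compare {P1, P2, P3, P6}: freight cost 234 + fixed 49 = 283.
Compare {P2, P3, P4, P6}: freight cost 234 + fixed 50 = 284.
Compare {P2, P3, P5, P6}: freight cost 234 + fixed 54 = 288.
All other subsets cost ≥ 283. Minimum total cost: 274.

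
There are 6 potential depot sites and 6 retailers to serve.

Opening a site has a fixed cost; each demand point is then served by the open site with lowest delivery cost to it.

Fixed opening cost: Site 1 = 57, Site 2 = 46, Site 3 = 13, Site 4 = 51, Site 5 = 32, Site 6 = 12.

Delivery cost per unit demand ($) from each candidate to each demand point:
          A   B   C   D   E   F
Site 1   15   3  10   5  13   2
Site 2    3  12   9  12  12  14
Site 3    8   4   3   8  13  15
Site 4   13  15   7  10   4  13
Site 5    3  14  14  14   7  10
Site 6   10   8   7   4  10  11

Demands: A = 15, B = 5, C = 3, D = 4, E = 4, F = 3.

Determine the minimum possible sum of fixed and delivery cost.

Open {Site 3, Site 5, Site 6}: assign each demand point to its cheapest open site.
  A→Site 5 15×3=45, B→Site 3 5×4=20, C→Site 3 3×3=9, D→Site 6 4×4=16, E→Site 5 4×7=28, F→Site 5 3×10=30
  delivery cost 148, fixed 57 → total 205.
Compare {Site 3, Site 5}: delivery cost 164 + fixed 45 = 209.
Compare {Site 5, Site 6}: delivery cost 180 + fixed 44 = 224.
Compare {Site 1, Site 3, Site 5}: delivery cost 123 + fixed 102 = 225.
All other subsets cost ≥ 209. Minimum total cost: 205.

205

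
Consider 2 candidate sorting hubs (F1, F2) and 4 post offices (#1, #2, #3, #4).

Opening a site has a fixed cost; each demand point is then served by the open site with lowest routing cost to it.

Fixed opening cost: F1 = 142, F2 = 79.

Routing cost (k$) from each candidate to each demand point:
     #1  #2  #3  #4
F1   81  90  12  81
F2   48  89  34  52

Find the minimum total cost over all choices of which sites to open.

302

Open {F2}: assign each demand point to its cheapest open site.
  #1→F2 48, #2→F2 89, #3→F2 34, #4→F2 52
  routing cost 223, fixed 79 → total 302.
Compare {F1}: routing cost 264 + fixed 142 = 406.
Compare {F1, F2}: routing cost 201 + fixed 221 = 422.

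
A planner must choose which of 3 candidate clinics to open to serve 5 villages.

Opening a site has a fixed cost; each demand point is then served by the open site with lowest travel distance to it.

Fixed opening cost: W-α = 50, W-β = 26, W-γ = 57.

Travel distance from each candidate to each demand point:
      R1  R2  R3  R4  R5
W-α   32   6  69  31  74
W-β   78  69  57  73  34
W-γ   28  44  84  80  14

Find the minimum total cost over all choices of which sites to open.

Open {W-α, W-β}: assign each demand point to its cheapest open site.
  R1→W-α 32, R2→W-α 6, R3→W-β 57, R4→W-α 31, R5→W-β 34
  travel distance 160, fixed 76 → total 236.
Compare {W-α, W-γ}: travel distance 148 + fixed 107 = 255.
Compare {W-α}: travel distance 212 + fixed 50 = 262.
Compare {W-α, W-β, W-γ}: travel distance 136 + fixed 133 = 269.
All other subsets cost ≥ 255. Minimum total cost: 236.

236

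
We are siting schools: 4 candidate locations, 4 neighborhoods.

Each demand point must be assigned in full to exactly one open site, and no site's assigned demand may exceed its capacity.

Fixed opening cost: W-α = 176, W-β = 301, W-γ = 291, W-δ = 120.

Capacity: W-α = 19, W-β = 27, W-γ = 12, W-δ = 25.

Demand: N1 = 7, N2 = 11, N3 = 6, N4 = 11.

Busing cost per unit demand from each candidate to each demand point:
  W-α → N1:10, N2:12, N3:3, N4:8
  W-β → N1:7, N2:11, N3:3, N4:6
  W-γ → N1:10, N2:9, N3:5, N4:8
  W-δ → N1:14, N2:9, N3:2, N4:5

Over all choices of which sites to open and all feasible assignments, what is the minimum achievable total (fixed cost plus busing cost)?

538

Open {W-α, W-δ}; cheapest assignment that respects the capacities:
  W-α (cap 19, load 13): N1, N3 — cost 7×10 + 6×3 = 88
  W-δ (cap 25, load 22): N2, N4 — cost 11×9 + 11×5 = 154
  Shipping 242, fixed 296 → total 538.
  Any other capacity-feasible assignment to {W-α, W-δ} ships for at least 242.
Compare {W-β, W-δ}: its best feasible assignment gives total 642.
Compare {W-γ, W-δ}: its best feasible assignment gives total 675.
Every other set of open sites that can feasibly serve all demand totals ≥ 642 even under its best assignment. Minimum: 538.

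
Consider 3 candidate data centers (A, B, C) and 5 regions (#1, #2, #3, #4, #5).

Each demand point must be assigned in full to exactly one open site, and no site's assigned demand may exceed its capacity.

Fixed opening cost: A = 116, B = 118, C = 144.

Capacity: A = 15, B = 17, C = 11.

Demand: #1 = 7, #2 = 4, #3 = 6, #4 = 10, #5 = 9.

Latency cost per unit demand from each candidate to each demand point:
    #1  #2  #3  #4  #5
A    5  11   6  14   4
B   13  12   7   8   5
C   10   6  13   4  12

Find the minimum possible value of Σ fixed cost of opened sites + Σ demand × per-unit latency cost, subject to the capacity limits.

Open {A, B, C}; cheapest assignment that respects the capacities:
  A (cap 15, load 13): #1, #3 — cost 7×5 + 6×6 = 71
  B (cap 17, load 13): #2, #5 — cost 4×12 + 9×5 = 93
  C (cap 11, load 10): #4 — cost 10×4 = 40
  Shipping 204, fixed 378 → total 582.
  Any other capacity-feasible assignment to {A, B, C} ships for at least 204.
Total demand is 36 and no other set of sites has combined capacity ≥ 36, so {A, B, C} is the only feasible choice of open sites. Minimum: 582.

582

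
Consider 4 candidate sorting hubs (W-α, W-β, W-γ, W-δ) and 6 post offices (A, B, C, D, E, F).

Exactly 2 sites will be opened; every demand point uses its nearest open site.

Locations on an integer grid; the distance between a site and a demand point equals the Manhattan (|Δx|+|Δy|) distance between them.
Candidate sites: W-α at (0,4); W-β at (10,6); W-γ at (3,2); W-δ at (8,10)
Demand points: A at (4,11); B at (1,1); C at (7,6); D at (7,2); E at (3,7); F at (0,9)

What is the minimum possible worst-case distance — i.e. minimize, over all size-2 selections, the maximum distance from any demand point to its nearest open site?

Open {W-α, W-δ}.
  Farthest demand point is D at distance 9 (to W-α); all others are ≤ 9.
With {W-γ, W-δ} the worst case is 9.
With {W-α, W-γ} the worst case is 10.
No size-2 selection achieves below 9.

9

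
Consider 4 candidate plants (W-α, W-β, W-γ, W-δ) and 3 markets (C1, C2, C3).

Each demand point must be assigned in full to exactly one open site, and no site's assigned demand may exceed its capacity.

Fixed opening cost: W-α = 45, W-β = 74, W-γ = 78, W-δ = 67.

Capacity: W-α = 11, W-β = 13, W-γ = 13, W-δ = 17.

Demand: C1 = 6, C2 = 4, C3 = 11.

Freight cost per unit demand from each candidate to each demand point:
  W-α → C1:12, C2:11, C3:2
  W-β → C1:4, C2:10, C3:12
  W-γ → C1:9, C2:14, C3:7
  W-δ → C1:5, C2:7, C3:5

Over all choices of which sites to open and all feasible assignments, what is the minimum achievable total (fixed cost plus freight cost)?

Open {W-α, W-δ}; cheapest assignment that respects the capacities:
  W-α (cap 11, load 11): C3 — cost 11×2 = 22
  W-δ (cap 17, load 10): C1, C2 — cost 6×5 + 4×7 = 58
  Shipping 80, fixed 112 → total 192.
  Any other capacity-feasible assignment to {W-α, W-δ} ships for at least 80.
Compare {W-α, W-β}: its best feasible assignment gives total 205.
Compare {W-β, W-δ}: its best feasible assignment gives total 248.
Every other set of open sites that can feasibly serve all demand totals ≥ 205 even under its best assignment. Minimum: 192.

192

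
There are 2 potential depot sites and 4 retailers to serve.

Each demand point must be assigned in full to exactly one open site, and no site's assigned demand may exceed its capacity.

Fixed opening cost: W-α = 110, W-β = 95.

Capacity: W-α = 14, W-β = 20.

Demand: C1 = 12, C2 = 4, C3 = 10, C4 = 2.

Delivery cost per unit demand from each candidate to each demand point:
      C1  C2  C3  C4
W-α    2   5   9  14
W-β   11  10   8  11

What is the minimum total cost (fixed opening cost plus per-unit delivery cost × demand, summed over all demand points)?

371

Open {W-α, W-β}; cheapest assignment that respects the capacities:
  W-α (cap 14, load 12): C1 — cost 12×2 = 24
  W-β (cap 20, load 16): C2, C3, C4 — cost 4×10 + 10×8 + 2×11 = 142
  Shipping 166, fixed 205 → total 371.
  Any other capacity-feasible assignment to {W-α, W-β} ships for at least 166.
Total demand is 28 and no other set of sites has combined capacity ≥ 28, so {W-α, W-β} is the only feasible choice of open sites. Minimum: 371.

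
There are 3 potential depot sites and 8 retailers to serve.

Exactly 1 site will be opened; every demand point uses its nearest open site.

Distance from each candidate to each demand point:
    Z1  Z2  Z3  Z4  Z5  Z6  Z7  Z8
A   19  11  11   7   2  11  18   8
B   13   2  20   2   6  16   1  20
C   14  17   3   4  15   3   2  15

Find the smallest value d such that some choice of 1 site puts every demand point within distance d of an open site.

Open {C}.
  Farthest demand point is Z2 at distance 17 (to C); all others are ≤ 17.
With {A} the worst case is 19.
With {B} the worst case is 20.
No size-1 selection achieves below 17.

17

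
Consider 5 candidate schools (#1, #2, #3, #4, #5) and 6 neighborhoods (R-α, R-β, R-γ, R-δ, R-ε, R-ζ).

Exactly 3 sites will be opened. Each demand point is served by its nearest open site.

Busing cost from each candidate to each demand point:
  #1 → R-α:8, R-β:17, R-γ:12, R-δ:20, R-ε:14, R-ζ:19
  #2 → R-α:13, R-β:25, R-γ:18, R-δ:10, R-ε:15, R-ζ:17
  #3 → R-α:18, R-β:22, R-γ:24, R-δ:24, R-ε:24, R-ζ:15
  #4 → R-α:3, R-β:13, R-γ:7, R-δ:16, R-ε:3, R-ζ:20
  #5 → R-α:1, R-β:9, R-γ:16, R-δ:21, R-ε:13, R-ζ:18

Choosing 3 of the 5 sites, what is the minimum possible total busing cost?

47

Open {#2, #4, #5}.
  R-α→#5 1, R-β→#5 9, R-γ→#4 7, R-δ→#2 10, R-ε→#4 3, R-ζ→#2 17  ⇒ total 47.
Compare {#2, #3, #4}: total 51.
Compare {#3, #4, #5}: total 51.
No size-3 selection does better; minimum is 47.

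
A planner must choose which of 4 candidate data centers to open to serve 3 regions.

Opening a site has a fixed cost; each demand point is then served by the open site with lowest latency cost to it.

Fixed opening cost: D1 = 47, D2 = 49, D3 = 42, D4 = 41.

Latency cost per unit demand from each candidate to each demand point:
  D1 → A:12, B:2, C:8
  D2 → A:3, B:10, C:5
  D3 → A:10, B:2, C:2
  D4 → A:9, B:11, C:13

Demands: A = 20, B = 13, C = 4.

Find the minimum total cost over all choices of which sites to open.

Open {D2, D3}: assign each demand point to its cheapest open site.
  A→D2 20×3=60, B→D3 13×2=26, C→D3 4×2=8
  latency cost 94, fixed 91 → total 185.
Compare {D1, D2}: latency cost 106 + fixed 96 = 202.
Compare {D2, D3, D4}: latency cost 94 + fixed 132 = 226.
Compare {D1, D2, D3}: latency cost 94 + fixed 138 = 232.
All other subsets cost ≥ 202. Minimum total cost: 185.

185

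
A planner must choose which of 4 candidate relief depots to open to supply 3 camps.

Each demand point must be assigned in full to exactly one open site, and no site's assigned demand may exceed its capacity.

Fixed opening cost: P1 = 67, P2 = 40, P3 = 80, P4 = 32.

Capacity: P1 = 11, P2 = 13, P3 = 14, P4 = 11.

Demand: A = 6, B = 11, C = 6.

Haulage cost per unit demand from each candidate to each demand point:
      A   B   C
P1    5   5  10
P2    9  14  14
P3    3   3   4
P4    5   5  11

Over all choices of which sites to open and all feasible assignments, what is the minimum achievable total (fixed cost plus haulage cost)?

209

Open {P3, P4}; cheapest assignment that respects the capacities:
  P3 (cap 14, load 12): A, C — cost 6×3 + 6×4 = 42
  P4 (cap 11, load 11): B — cost 11×5 = 55
  Shipping 97, fixed 112 → total 209.
  Any other capacity-feasible assignment to {P3, P4} ships for at least 97.
Compare {P1, P3}: its best feasible assignment gives total 244.
Compare {P2, P3, P4}: its best feasible assignment gives total 249.
Every other set of open sites that can feasibly serve all demand totals ≥ 244 even under its best assignment. Minimum: 209.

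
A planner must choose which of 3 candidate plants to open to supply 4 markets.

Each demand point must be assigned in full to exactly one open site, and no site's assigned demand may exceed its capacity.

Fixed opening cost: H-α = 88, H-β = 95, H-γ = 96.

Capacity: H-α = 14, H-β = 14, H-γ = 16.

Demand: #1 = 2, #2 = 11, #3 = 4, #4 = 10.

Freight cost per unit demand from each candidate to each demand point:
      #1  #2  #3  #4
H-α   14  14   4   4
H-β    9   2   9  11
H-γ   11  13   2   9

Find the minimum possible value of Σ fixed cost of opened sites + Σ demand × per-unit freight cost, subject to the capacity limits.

279

Open {H-α, H-β}; cheapest assignment that respects the capacities:
  H-α (cap 14, load 14): #3, #4 — cost 4×4 + 10×4 = 56
  H-β (cap 14, load 13): #1, #2 — cost 2×9 + 11×2 = 40
  Shipping 96, fixed 183 → total 279.
  Any other capacity-feasible assignment to {H-α, H-β} ships for at least 96.
Compare {H-β, H-γ}: its best feasible assignment gives total 329.
Compare {H-α, H-β, H-γ}: its best feasible assignment gives total 367.
Every other set of open sites that can feasibly serve all demand totals ≥ 329 even under its best assignment. Minimum: 279.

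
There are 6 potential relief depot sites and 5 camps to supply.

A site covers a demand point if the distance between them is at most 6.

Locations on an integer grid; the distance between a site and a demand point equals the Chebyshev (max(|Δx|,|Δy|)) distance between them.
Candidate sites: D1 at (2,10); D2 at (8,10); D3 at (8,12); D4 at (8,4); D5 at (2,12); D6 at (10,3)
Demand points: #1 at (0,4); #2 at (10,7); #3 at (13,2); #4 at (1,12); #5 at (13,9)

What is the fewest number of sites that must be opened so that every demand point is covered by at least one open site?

Coverage sets (demand points within 6 of each site):
  D1: {#1, #4}
  D2: {#2, #5}
  D3: {#2, #5}
  D4: {#2, #3, #5}
  D5: {#4}
  D6: {#2, #3, #5}
No single site covers all 5 demand points.
But {D1, D4} covers everything, so the minimum is 2.

2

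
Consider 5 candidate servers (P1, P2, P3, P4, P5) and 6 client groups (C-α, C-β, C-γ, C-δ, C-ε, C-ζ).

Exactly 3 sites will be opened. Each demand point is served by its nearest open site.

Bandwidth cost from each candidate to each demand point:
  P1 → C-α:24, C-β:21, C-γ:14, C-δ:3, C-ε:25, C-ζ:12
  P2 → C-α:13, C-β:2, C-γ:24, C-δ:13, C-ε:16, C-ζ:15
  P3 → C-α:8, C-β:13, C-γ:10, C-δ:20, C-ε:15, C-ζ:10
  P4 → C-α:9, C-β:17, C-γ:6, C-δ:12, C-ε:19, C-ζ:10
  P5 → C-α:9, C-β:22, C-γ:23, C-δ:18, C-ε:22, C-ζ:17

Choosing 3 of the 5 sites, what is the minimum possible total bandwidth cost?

Open {P1, P2, P4}.
  C-α→P4 9, C-β→P2 2, C-γ→P4 6, C-δ→P1 3, C-ε→P2 16, C-ζ→P4 10  ⇒ total 46.
Compare {P1, P2, P3}: total 48.
Compare {P2, P3, P4}: total 53.
No size-3 selection does better; minimum is 46.

46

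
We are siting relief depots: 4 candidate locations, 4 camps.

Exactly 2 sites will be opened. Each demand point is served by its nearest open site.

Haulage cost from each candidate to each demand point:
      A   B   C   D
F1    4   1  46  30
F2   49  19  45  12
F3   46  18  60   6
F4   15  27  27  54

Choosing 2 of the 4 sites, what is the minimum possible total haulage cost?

Open {F1, F3}.
  A→F1 4, B→F1 1, C→F1 46, D→F3 6  ⇒ total 57.
Compare {F1, F2}: total 62.
Compare {F1, F4}: total 62.
No size-2 selection does better; minimum is 57.

57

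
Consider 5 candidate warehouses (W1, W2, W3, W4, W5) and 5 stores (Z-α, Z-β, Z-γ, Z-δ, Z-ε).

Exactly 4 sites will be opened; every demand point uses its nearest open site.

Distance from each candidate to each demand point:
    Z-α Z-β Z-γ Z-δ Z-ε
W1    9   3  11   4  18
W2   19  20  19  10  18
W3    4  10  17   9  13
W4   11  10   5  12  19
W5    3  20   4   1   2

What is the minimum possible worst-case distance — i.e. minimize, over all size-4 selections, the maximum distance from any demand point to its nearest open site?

Open {W1, W2, W3, W5}.
  Farthest demand point is Z-γ at distance 4 (to W5); all others are ≤ 4.
With {W1, W2, W4, W5} the worst case is 4.
With {W1, W3, W4, W5} the worst case is 4.
No size-4 selection achieves below 4.

4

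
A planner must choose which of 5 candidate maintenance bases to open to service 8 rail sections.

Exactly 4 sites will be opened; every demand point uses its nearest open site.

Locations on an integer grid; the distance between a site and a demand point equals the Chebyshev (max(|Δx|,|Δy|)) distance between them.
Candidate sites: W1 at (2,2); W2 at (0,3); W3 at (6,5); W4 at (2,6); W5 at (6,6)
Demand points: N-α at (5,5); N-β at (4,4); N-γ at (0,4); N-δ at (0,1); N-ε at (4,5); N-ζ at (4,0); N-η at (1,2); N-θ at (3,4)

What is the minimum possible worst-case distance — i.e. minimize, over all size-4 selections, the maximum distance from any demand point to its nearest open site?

2

Open {W1, W2, W3, W4}.
  Farthest demand point is N-β at distance 2 (to W1); all others are ≤ 2.
With {W1, W2, W3, W5} the worst case is 2.
With {W1, W2, W4, W5} the worst case is 2.
No size-4 selection achieves below 2.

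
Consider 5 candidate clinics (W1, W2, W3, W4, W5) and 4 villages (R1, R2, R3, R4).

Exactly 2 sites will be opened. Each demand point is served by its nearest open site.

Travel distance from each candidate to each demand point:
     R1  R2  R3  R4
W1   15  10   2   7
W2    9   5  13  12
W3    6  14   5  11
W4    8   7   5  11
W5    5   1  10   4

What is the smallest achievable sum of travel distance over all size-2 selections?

Open {W1, W5}.
  R1→W5 5, R2→W5 1, R3→W1 2, R4→W5 4  ⇒ total 12.
Compare {W3, W5}: total 15.
Compare {W4, W5}: total 15.
No size-2 selection does better; minimum is 12.

12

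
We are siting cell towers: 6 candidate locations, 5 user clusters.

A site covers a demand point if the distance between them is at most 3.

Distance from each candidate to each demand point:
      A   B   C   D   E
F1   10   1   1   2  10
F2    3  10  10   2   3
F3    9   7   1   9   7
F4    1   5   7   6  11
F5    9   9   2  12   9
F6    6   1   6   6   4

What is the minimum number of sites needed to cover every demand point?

2

Coverage sets (demand points within 3 of each site):
  F1: {B, C, D}
  F2: {A, D, E}
  F3: {C}
  F4: {A}
  F5: {C}
  F6: {B}
No single site covers all 5 demand points.
But {F1, F2} covers everything, so the minimum is 2.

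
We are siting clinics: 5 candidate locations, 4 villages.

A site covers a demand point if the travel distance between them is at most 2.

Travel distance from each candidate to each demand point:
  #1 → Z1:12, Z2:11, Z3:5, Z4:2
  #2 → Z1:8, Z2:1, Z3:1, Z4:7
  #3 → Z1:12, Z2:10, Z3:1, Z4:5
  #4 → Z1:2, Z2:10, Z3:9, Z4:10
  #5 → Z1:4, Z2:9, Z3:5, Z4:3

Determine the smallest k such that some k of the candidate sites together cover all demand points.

Coverage sets (demand points within 2 of each site):
  #1: {Z4}
  #2: {Z2, Z3}
  #3: {Z3}
  #4: {Z1}
  #5: {}
No 2 sites suffice: every size-2 union leaves at least one demand point uncovered.
But {#1, #2, #4} covers everything, so the minimum is 3.

3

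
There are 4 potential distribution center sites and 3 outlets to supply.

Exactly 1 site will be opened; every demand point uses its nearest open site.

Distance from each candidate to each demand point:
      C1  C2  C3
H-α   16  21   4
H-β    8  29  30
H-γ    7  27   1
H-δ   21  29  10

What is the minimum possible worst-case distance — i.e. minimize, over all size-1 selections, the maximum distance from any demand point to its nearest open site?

21

Open {H-α}.
  Farthest demand point is C2 at distance 21 (to H-α); all others are ≤ 21.
With {H-γ} the worst case is 27.
With {H-δ} the worst case is 29.
No size-1 selection achieves below 21.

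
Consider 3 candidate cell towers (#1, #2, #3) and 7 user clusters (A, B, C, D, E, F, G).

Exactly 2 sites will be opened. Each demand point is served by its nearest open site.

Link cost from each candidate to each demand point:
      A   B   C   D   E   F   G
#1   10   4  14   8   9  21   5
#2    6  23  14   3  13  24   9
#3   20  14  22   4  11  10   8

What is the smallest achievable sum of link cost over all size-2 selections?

56

Open {#1, #3}.
  A→#1 10, B→#1 4, C→#1 14, D→#3 4, E→#1 9, F→#3 10, G→#1 5  ⇒ total 56.
Compare {#1, #2}: total 62.
Compare {#2, #3}: total 66.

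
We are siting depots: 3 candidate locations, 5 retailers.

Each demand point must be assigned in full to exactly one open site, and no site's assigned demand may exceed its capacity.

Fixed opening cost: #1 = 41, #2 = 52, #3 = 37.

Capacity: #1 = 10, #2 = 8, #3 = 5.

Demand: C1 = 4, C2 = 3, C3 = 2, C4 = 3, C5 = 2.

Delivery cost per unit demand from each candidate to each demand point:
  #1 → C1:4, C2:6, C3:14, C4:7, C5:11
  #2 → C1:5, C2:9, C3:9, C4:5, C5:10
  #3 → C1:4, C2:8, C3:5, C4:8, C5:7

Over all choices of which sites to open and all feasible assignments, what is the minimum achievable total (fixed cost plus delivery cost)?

157

Open {#1, #3}; cheapest assignment that respects the capacities:
  #1 (cap 10, load 10): C1, C2, C4 — cost 4×4 + 3×6 + 3×7 = 55
  #3 (cap 5, load 4): C3, C5 — cost 2×5 + 2×7 = 24
  Shipping 79, fixed 78 → total 157.
  Any other capacity-feasible assignment to {#1, #3} ships for at least 79.
Compare {#1, #2}: its best feasible assignment gives total 180.
Compare {#1, #2, #3}: its best feasible assignment gives total 203.
Every other set of open sites that can feasibly serve all demand totals ≥ 180 even under its best assignment. Minimum: 157.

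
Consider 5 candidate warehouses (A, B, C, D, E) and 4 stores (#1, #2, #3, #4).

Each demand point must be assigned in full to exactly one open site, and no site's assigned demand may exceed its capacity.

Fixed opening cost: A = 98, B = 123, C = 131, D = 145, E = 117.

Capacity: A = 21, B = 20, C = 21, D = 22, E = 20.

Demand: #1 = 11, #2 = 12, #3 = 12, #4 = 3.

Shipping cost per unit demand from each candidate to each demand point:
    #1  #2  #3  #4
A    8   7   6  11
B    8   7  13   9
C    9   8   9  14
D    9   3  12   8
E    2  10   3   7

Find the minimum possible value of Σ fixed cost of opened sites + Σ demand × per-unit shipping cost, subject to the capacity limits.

511

Open {A, D, E}; cheapest assignment that respects the capacities:
  A (cap 21, load 12): #3 — cost 12×6 = 72
  D (cap 22, load 12): #2 — cost 12×3 = 36
  E (cap 20, load 14): #1, #4 — cost 11×2 + 3×7 = 43
  Shipping 151, fixed 360 → total 511.
  Any other capacity-feasible assignment to {A, D, E} ships for at least 151.
Compare {A, B, E}: its best feasible assignment gives total 537.
Compare {A, C, E}: its best feasible assignment gives total 557.
Every other set of open sites that can feasibly serve all demand totals ≥ 537 even under its best assignment. Minimum: 511.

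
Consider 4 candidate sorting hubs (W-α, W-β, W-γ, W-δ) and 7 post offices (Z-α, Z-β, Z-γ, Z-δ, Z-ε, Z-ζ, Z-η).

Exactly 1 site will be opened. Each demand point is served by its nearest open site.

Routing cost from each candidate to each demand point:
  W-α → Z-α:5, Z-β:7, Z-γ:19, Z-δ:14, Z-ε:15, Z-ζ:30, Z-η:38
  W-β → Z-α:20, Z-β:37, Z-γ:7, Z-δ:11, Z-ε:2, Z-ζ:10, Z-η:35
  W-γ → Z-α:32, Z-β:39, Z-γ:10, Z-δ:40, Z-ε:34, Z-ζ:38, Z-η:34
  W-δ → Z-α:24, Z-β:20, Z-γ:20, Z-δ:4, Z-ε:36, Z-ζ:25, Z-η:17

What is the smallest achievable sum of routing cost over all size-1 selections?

122

Open {W-β}.
  Z-α→W-β 20, Z-β→W-β 37, Z-γ→W-β 7, Z-δ→W-β 11, Z-ε→W-β 2, Z-ζ→W-β 10, Z-η→W-β 35  ⇒ total 122.
Compare {W-α}: total 128.
Compare {W-δ}: total 146.
No size-1 selection does better; minimum is 122.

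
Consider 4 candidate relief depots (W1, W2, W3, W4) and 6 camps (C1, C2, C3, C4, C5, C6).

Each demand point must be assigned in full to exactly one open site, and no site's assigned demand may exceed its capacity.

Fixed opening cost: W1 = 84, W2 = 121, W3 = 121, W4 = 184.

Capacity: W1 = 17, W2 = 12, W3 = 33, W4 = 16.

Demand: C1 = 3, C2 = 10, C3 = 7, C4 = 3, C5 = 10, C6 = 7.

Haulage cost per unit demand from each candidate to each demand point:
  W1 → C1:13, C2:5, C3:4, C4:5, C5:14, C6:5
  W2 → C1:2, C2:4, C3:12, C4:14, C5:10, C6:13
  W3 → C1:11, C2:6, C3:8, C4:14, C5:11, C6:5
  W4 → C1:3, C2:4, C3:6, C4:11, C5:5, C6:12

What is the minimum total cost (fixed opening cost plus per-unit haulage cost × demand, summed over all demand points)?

486

Open {W1, W3}; cheapest assignment that respects the capacities:
  W1 (cap 17, load 17): C3, C4, C6 — cost 7×4 + 3×5 + 7×5 = 78
  W3 (cap 33, load 23): C1, C2, C5 — cost 3×11 + 10×6 + 10×11 = 203
  Shipping 281, fixed 205 → total 486.
  Any other capacity-feasible assignment to {W1, W3} ships for at least 281.
Compare {W3, W4}: its best feasible assignment gives total 548.
Compare {W2, W3}: its best feasible assignment gives total 558.
Every other set of open sites that can feasibly serve all demand totals ≥ 548 even under its best assignment. Minimum: 486.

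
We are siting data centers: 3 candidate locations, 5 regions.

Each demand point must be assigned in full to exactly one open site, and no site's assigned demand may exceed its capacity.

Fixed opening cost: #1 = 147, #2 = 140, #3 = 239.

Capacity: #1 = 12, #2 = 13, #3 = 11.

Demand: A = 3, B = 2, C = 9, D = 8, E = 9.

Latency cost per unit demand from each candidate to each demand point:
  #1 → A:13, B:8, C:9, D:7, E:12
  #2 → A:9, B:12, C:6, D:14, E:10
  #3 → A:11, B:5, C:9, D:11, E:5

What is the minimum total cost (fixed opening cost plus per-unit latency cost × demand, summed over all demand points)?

Open {#1, #2, #3}; cheapest assignment that respects the capacities:
  #1 (cap 12, load 8): D — cost 8×7 = 56
  #2 (cap 13, load 12): A, C — cost 3×9 + 9×6 = 81
  #3 (cap 11, load 11): B, E — cost 2×5 + 9×5 = 55
  Shipping 192, fixed 526 → total 718.
  Any other capacity-feasible assignment to {#1, #2, #3} ships for at least 192.
Total demand is 31 and no other set of sites has combined capacity ≥ 31, so {#1, #2, #3} is the only feasible choice of open sites. Minimum: 718.

718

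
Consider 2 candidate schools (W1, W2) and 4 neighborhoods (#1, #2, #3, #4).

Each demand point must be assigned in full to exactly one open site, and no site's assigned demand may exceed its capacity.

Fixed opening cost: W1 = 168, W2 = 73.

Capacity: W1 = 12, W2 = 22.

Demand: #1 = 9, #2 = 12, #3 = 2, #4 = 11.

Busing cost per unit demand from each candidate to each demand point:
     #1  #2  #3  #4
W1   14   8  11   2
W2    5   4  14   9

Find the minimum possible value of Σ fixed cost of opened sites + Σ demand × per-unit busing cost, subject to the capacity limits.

509

Open {W1, W2}; cheapest assignment that respects the capacities:
  W1 (cap 12, load 12): #2 — cost 12×8 = 96
  W2 (cap 22, load 22): #1, #3, #4 — cost 9×5 + 2×14 + 11×9 = 172
  Shipping 268, fixed 241 → total 509.
  Any other capacity-feasible assignment to {W1, W2} ships for at least 268.
Total demand is 34 and no other set of sites has combined capacity ≥ 34, so {W1, W2} is the only feasible choice of open sites. Minimum: 509.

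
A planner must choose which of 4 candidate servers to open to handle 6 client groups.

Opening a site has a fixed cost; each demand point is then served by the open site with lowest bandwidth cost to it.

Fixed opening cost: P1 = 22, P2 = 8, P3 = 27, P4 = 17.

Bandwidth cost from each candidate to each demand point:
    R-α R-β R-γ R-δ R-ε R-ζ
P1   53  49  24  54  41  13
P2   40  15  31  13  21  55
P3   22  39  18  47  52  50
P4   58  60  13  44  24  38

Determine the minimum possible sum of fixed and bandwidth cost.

156

Open {P1, P2}: assign each demand point to its cheapest open site.
  R-α→P2 40, R-β→P2 15, R-γ→P1 24, R-δ→P2 13, R-ε→P2 21, R-ζ→P1 13
  bandwidth cost 126, fixed 30 → total 156.
Compare {P1, P2, P3}: bandwidth cost 102 + fixed 57 = 159.
Compare {P1, P2, P4}: bandwidth cost 115 + fixed 47 = 162.
Compare {P2, P4}: bandwidth cost 140 + fixed 25 = 165.
All other subsets cost ≥ 159. Minimum total cost: 156.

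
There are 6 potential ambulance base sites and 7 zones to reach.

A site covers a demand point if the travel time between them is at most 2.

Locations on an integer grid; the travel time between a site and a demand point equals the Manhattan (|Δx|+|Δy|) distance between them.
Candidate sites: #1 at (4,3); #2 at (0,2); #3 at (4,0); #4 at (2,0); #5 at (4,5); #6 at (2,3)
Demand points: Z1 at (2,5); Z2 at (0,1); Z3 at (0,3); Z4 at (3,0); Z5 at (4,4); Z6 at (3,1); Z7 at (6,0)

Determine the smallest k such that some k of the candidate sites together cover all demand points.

3

Coverage sets (demand points within 2 of each site):
  #1: {Z5}
  #2: {Z2, Z3}
  #3: {Z4, Z6, Z7}
  #4: {Z4, Z6}
  #5: {Z1, Z5}
  #6: {Z1, Z3}
No 2 sites suffice: every size-2 union leaves at least one demand point uncovered.
But {#2, #3, #5} covers everything, so the minimum is 3.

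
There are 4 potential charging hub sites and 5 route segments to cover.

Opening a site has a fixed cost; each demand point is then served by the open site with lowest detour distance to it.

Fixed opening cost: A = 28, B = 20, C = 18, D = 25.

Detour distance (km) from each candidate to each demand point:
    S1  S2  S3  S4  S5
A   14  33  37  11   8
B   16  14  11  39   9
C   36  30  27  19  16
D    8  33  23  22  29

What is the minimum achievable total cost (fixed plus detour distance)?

Open {A, B}: assign each demand point to its cheapest open site.
  S1→A 14, S2→B 14, S3→B 11, S4→A 11, S5→A 8
  detour distance 58, fixed 48 → total 106.
Compare {B, C}: detour distance 69 + fixed 38 = 107.
Compare {B}: detour distance 89 + fixed 20 = 109.
Compare {B, D}: detour distance 64 + fixed 45 = 109.
All other subsets cost ≥ 107. Minimum total cost: 106.

106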